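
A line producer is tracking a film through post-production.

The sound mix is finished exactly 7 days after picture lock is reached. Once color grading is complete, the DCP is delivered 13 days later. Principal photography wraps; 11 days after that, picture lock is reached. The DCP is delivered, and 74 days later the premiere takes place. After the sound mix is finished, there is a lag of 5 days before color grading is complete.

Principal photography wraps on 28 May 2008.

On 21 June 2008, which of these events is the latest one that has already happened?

Principal photography wraps: May 28, 2008.
Picture lock is reached: May 28, 2008 + 11 days = Jun 8, 2008.
The sound mix is finished: Jun 8, 2008 + 7 days = Jun 15, 2008.
Color grading is complete: Jun 15, 2008 + 5 days = Jun 20, 2008.
The DCP is delivered: Jun 20, 2008 + 13 days = Jul 3, 2008.
The premiere takes place: Jul 3, 2008 + 74 days = Sep 15, 2008.
Jun 21, 2008 falls between when color grading is complete (Jun 20, 2008) and when the DCP is delivered (Jul 3, 2008).

Color grading is complete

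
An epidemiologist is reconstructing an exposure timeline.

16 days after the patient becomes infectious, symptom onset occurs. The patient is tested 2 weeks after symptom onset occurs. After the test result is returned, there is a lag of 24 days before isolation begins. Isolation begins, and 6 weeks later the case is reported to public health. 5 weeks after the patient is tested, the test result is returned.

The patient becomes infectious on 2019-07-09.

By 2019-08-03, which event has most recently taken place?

The patient becomes infectious: Jul 9, 2019.
Symptom onset occurs: Jul 9, 2019 + 16 days = Jul 25, 2019.
The patient is tested: Jul 25, 2019 + 2 weeks = Aug 8, 2019.
The test result is returned: Aug 8, 2019 + 5 weeks = Sep 12, 2019.
Isolation begins: Sep 12, 2019 + 24 days = Oct 6, 2019.
The case is reported to public health: Oct 6, 2019 + 6 weeks = Nov 17, 2019.
Aug 3, 2019 falls between when symptom onset occurs (Jul 25, 2019) and when the patient is tested (Aug 8, 2019).

Symptom onset occurs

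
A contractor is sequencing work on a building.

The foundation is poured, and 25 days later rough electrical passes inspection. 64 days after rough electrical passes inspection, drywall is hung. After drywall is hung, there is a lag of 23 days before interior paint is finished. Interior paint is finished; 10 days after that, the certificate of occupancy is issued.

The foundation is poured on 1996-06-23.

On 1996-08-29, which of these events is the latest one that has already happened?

Rough electrical passes inspection

The foundation is poured: Jun 23, 1996.
Rough electrical passes inspection: Jun 23, 1996 + 25 days = Jul 18, 1996.
Drywall is hung: Jul 18, 1996 + 64 days = Sep 20, 1996.
Interior paint is finished: Sep 20, 1996 + 23 days = Oct 13, 1996.
The certificate of occupancy is issued: Oct 13, 1996 + 10 days = Oct 23, 1996.
Aug 29, 1996 falls between when rough electrical passes inspection (Jul 18, 1996) and when drywall is hung (Sep 20, 1996).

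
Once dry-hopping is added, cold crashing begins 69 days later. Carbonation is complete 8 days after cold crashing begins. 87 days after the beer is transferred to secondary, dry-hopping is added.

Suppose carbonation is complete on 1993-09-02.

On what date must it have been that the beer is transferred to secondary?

1993-03-22

Carbonation is complete: Sep 2, 1993.
Cold crashing begins: Sep 2, 1993 − 8 days = Aug 25, 1993.
Dry-hopping is added: Aug 25, 1993 − 69 days = Jun 17, 1993.
The beer is transferred to secondary: Jun 17, 1993 − 87 days = Mar 22, 1993.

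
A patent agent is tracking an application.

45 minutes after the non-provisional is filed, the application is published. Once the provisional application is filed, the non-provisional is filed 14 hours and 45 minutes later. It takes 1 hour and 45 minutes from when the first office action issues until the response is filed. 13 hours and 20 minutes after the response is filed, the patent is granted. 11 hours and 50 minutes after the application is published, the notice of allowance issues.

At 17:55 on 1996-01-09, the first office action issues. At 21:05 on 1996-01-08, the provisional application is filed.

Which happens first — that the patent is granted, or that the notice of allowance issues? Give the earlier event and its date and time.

The notice of allowance issues — 00:25 on 1996-01-10

The first office action issues: 17:55 Jan 9, 1996.
The response is filed: 17:55 Jan 9, 1996 + 1h45m = 19:40 Jan 9, 1996.
The patent is granted: 19:40 Jan 9, 1996 + 13h20m = 09:00 Jan 10, 1996.
The provisional application is filed: 21:05 Jan 8, 1996.
The non-provisional is filed: 21:05 Jan 8, 1996 + 14h45m = 11:50 Jan 9, 1996.
The application is published: 11:50 Jan 9, 1996 + 45m = 12:35 Jan 9, 1996.
The notice of allowance issues: 12:35 Jan 9, 1996 + 11h50m = 00:25 Jan 10, 1996.
Comparing: the patent is granted at 09:00 Jan 10, 1996 vs the notice of allowance issues at 00:25 Jan 10, 1996. Earlier: the notice of allowance issues.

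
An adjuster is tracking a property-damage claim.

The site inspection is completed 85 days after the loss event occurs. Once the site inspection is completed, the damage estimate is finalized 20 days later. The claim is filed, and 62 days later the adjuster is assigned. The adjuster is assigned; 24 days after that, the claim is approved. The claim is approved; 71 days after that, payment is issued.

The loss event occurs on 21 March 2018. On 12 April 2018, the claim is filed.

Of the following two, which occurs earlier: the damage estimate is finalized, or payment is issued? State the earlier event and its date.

The damage estimate is finalized — 4 July 2018

The loss event occurs: Mar 21, 2018.
The site inspection is completed: Mar 21, 2018 + 85 days = Jun 14, 2018.
The damage estimate is finalized: Jun 14, 2018 + 20 days = Jul 4, 2018.
The claim is filed: Apr 12, 2018.
The adjuster is assigned: Apr 12, 2018 + 62 days = Jun 13, 2018.
The claim is approved: Jun 13, 2018 + 24 days = Jul 7, 2018.
Payment is issued: Jul 7, 2018 + 71 days = Sep 16, 2018.
Comparing: the damage estimate is finalized on Jul 4, 2018 vs payment is issued on Sep 16, 2018. Earlier: the damage estimate is finalized.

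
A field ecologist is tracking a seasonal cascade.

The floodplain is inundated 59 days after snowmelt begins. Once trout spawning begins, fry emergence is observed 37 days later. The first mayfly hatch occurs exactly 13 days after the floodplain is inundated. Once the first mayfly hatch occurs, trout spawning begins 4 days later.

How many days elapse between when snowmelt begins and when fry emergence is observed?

Causal path: snowmelt begins → the floodplain is inundated → the first mayfly hatch occurs → trout spawning begins → fry emergence is observed.
Total delay along the path: 59 + 13 + 4 + 37 = 113 days.

113 days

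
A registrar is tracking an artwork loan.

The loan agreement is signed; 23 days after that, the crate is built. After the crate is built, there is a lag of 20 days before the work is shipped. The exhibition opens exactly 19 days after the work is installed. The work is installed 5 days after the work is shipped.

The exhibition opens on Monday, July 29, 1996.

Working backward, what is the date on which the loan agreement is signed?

The exhibition opens: Jul 29, 1996.
The work is installed: Jul 29, 1996 − 19 days = Jul 10, 1996.
The work is shipped: Jul 10, 1996 − 5 days = Jul 5, 1996.
The crate is built: Jul 5, 1996 − 20 days = Jun 15, 1996.
The loan agreement is signed: Jun 15, 1996 − 23 days = May 23, 1996.

Thursday, May 23, 1996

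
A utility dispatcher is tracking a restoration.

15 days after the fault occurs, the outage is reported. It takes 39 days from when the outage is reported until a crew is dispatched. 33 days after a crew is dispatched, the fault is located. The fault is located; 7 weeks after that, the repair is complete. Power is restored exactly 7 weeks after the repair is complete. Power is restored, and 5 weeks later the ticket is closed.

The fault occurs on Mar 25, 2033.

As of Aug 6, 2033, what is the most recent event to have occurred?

The fault occurs: Mar 25, 2033.
The outage is reported: Mar 25, 2033 + 15 days = Apr 9, 2033.
A crew is dispatched: Apr 9, 2033 + 39 days = May 18, 2033.
The fault is located: May 18, 2033 + 33 days = Jun 20, 2033.
The repair is complete: Jun 20, 2033 + 7 weeks = Aug 8, 2033.
Power is restored: Aug 8, 2033 + 7 weeks = Sep 26, 2033.
The ticket is closed: Sep 26, 2033 + 5 weeks = Oct 31, 2033.
Aug 6, 2033 falls between when the fault is located (Jun 20, 2033) and when the repair is complete (Aug 8, 2033).

The fault is located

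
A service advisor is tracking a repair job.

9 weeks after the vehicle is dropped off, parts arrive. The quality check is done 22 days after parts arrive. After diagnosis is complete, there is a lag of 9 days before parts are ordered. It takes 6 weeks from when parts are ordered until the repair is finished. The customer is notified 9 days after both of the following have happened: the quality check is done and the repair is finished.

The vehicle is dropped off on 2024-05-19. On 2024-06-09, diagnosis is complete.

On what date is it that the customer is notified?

2024-08-21

The vehicle is dropped off: May 19, 2024.
Parts arrive: May 19, 2024 + 9 weeks = Jul 21, 2024.
The quality check is done: Jul 21, 2024 + 22 days = Aug 12, 2024.
Diagnosis is complete: Jun 9, 2024.
Parts are ordered: Jun 9, 2024 + 9 days = Jun 18, 2024.
The repair is finished: Jun 18, 2024 + 6 weeks = Jul 30, 2024.
Both prerequisites met — the quality check is done (Aug 12, 2024), the repair is finished (Jul 30, 2024); the later is Aug 12, 2024.
The customer is notified: Aug 12, 2024 + 9 days = Aug 21, 2024.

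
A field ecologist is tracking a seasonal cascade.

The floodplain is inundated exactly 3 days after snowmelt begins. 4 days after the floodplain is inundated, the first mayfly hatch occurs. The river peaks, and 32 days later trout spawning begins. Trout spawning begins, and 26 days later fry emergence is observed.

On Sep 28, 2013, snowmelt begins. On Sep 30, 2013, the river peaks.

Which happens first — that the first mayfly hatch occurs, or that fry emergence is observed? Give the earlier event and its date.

The first mayfly hatch occurs — Oct 5, 2013

Snowmelt begins: Sep 28, 2013.
The floodplain is inundated: Sep 28, 2013 + 3 days = Oct 1, 2013.
The first mayfly hatch occurs: Oct 1, 2013 + 4 days = Oct 5, 2013.
The river peaks: Sep 30, 2013.
Trout spawning begins: Sep 30, 2013 + 32 days = Nov 1, 2013.
Fry emergence is observed: Nov 1, 2013 + 26 days = Nov 27, 2013.
Comparing: the first mayfly hatch occurs on Oct 5, 2013 vs fry emergence is observed on Nov 27, 2013. Earlier: the first mayfly hatch occurs.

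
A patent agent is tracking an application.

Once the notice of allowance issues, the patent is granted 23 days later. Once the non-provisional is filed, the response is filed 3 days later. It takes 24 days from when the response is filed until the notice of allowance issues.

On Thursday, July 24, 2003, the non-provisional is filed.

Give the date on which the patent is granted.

The non-provisional is filed: Jul 24, 2003.
The response is filed: Jul 24, 2003 + 3 days = Jul 27, 2003.
The notice of allowance issues: Jul 27, 2003 + 24 days = Aug 20, 2003.
The patent is granted: Aug 20, 2003 + 23 days = Sep 12, 2003.

Friday, September 12, 2003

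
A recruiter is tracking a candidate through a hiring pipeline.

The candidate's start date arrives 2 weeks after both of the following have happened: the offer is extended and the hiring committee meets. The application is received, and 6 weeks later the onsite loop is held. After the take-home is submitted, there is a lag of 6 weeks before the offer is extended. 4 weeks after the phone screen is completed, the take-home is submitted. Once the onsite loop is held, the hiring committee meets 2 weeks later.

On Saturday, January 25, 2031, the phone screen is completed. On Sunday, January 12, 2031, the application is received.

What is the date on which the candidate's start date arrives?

Saturday, April 19, 2031

The phone screen is completed: Jan 25, 2031.
The take-home is submitted: Jan 25, 2031 + 4 weeks = Feb 22, 2031.
The offer is extended: Feb 22, 2031 + 6 weeks = Apr 5, 2031.
The application is received: Jan 12, 2031.
The onsite loop is held: Jan 12, 2031 + 6 weeks = Feb 23, 2031.
The hiring committee meets: Feb 23, 2031 + 2 weeks = Mar 9, 2031.
Both prerequisites met — the offer is extended (Apr 5, 2031), the hiring committee meets (Mar 9, 2031); the later is Apr 5, 2031.
The candidate's start date arrives: Apr 5, 2031 + 2 weeks = Apr 19, 2031.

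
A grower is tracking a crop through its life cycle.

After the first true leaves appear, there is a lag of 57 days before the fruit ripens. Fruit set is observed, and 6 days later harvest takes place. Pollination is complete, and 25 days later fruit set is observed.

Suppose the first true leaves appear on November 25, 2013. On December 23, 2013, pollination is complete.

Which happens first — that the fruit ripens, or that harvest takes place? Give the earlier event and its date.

The fruit ripens — January 21, 2014

The first true leaves appear: Nov 25, 2013.
The fruit ripens: Nov 25, 2013 + 57 days = Jan 21, 2014.
Pollination is complete: Dec 23, 2013.
Fruit set is observed: Dec 23, 2013 + 25 days = Jan 17, 2014.
Harvest takes place: Jan 17, 2014 + 6 days = Jan 23, 2014.
Comparing: the fruit ripens on Jan 21, 2014 vs harvest takes place on Jan 23, 2014. Earlier: the fruit ripens.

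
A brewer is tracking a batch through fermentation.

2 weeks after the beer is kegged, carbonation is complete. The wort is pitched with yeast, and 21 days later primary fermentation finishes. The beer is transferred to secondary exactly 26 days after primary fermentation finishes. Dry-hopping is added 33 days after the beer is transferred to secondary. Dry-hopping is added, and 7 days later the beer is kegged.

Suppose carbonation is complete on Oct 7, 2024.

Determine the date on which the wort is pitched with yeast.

Jun 28, 2024

Carbonation is complete: Oct 7, 2024.
The beer is kegged: Oct 7, 2024 − 2 weeks = Sep 23, 2024.
Dry-hopping is added: Sep 23, 2024 − 7 days = Sep 16, 2024.
The beer is transferred to secondary: Sep 16, 2024 − 33 days = Aug 14, 2024.
Primary fermentation finishes: Aug 14, 2024 − 26 days = Jul 19, 2024.
The wort is pitched with yeast: Jul 19, 2024 − 21 days = Jun 28, 2024.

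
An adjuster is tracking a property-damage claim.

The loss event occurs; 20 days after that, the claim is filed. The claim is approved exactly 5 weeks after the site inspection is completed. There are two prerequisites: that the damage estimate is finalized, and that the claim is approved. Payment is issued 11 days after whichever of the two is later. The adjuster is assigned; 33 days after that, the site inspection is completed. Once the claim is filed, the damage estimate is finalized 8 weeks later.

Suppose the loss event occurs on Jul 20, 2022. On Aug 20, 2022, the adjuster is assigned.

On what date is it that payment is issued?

The loss event occurs: Jul 20, 2022.
The claim is filed: Jul 20, 2022 + 20 days = Aug 9, 2022.
The damage estimate is finalized: Aug 9, 2022 + 8 weeks = Oct 4, 2022.
The adjuster is assigned: Aug 20, 2022.
The site inspection is completed: Aug 20, 2022 + 33 days = Sep 22, 2022.
The claim is approved: Sep 22, 2022 + 5 weeks = Oct 27, 2022.
Both prerequisites met — the damage estimate is finalized (Oct 4, 2022), the claim is approved (Oct 27, 2022); the later is Oct 27, 2022.
Payment is issued: Oct 27, 2022 + 11 days = Nov 7, 2022.

Nov 7, 2022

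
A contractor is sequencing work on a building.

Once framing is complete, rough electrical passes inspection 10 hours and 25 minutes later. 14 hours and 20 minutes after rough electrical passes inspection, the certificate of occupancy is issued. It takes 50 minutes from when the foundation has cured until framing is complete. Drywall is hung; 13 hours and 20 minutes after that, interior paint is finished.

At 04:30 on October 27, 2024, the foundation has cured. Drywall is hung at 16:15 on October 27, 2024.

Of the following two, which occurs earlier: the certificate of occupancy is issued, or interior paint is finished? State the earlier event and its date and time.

Interior paint is finished — 05:35 on October 28, 2024

The foundation has cured: 04:30 Oct 27, 2024.
Framing is complete: 04:30 Oct 27, 2024 + 50m = 05:20 Oct 27, 2024.
Rough electrical passes inspection: 05:20 Oct 27, 2024 + 10h25m = 15:45 Oct 27, 2024.
The certificate of occupancy is issued: 15:45 Oct 27, 2024 + 14h20m = 06:05 Oct 28, 2024.
Drywall is hung: 16:15 Oct 27, 2024.
Interior paint is finished: 16:15 Oct 27, 2024 + 13h20m = 05:35 Oct 28, 2024.
Comparing: the certificate of occupancy is issued at 06:05 Oct 28, 2024 vs interior paint is finished at 05:35 Oct 28, 2024. Earlier: interior paint is finished.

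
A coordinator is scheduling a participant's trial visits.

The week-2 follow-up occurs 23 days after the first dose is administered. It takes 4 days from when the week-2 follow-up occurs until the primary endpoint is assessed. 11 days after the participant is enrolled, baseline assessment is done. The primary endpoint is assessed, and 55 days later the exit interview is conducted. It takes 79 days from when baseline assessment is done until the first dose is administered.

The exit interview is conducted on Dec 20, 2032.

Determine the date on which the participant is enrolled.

The exit interview is conducted: Dec 20, 2032.
The primary endpoint is assessed: Dec 20, 2032 − 55 days = Oct 26, 2032.
The week-2 follow-up occurs: Oct 26, 2032 − 4 days = Oct 22, 2032.
The first dose is administered: Oct 22, 2032 − 23 days = Sep 29, 2032.
Baseline assessment is done: Sep 29, 2032 − 79 days = Jul 12, 2032.
The participant is enrolled: Jul 12, 2032 − 11 days = Jul 1, 2032.

Jul 1, 2032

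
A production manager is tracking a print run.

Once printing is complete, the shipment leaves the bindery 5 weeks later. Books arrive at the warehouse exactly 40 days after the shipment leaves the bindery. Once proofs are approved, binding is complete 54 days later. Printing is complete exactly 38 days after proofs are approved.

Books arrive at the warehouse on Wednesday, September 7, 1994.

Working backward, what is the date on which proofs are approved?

Books arrive at the warehouse: Sep 7, 1994.
The shipment leaves the bindery: Sep 7, 1994 − 40 days = Jul 29, 1994.
Printing is complete: Jul 29, 1994 − 5 weeks = Jun 24, 1994.
Proofs are approved: Jun 24, 1994 − 38 days = May 17, 1994.

Tuesday, May 17, 1994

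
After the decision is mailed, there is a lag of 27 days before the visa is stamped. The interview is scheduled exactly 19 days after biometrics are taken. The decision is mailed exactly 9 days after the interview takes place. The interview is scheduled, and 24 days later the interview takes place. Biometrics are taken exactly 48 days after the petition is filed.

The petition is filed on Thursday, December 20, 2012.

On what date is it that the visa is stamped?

Friday, April 26, 2013

The petition is filed: Dec 20, 2012.
Biometrics are taken: Dec 20, 2012 + 48 days = Feb 6, 2013.
The interview is scheduled: Feb 6, 2013 + 19 days = Feb 25, 2013.
The interview takes place: Feb 25, 2013 + 24 days = Mar 21, 2013.
The decision is mailed: Mar 21, 2013 + 9 days = Mar 30, 2013.
The visa is stamped: Mar 30, 2013 + 27 days = Apr 26, 2013.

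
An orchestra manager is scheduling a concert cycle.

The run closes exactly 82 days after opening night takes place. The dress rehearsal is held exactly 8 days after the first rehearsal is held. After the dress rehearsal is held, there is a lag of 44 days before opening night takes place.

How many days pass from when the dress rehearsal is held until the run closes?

Causal path: the dress rehearsal is held → opening night takes place → the run closes.
Total delay along the path: 44 + 82 = 126 days.

126 days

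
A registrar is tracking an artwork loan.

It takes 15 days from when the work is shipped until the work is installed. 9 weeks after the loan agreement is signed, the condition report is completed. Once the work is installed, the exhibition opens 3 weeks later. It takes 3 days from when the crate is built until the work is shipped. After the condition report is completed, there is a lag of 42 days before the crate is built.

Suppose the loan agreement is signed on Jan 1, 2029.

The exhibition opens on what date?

May 25, 2029

The loan agreement is signed: Jan 1, 2029.
The condition report is completed: Jan 1, 2029 + 9 weeks = Mar 5, 2029.
The crate is built: Mar 5, 2029 + 42 days = Apr 16, 2029.
The work is shipped: Apr 16, 2029 + 3 days = Apr 19, 2029.
The work is installed: Apr 19, 2029 + 15 days = May 4, 2029.
The exhibition opens: May 4, 2029 + 3 weeks = May 25, 2029.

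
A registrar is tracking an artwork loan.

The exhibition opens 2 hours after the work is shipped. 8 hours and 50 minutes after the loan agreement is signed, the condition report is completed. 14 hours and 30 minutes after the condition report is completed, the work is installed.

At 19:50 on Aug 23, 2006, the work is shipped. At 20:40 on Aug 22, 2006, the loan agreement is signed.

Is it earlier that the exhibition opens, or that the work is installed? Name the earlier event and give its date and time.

The work is installed — 20:00 on Aug 23, 2006

The work is shipped: 19:50 Aug 23, 2006.
The exhibition opens: 19:50 Aug 23, 2006 + 2h = 21:50 Aug 23, 2006.
The loan agreement is signed: 20:40 Aug 22, 2006.
The condition report is completed: 20:40 Aug 22, 2006 + 8h50m = 05:30 Aug 23, 2006.
The work is installed: 05:30 Aug 23, 2006 + 14h30m = 20:00 Aug 23, 2006.
Comparing: the exhibition opens at 21:50 Aug 23, 2006 vs the work is installed at 20:00 Aug 23, 2006. Earlier: the work is installed.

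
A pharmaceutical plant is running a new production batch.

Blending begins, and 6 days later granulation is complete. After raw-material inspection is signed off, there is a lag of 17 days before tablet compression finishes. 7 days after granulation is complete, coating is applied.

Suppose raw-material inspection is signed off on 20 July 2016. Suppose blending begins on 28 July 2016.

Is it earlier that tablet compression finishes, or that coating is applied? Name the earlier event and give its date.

Raw-material inspection is signed off: Jul 20, 2016.
Tablet compression finishes: Jul 20, 2016 + 17 days = Aug 6, 2016.
Blending begins: Jul 28, 2016.
Granulation is complete: Jul 28, 2016 + 6 days = Aug 3, 2016.
Coating is applied: Aug 3, 2016 + 7 days = Aug 10, 2016.
Comparing: tablet compression finishes on Aug 6, 2016 vs coating is applied on Aug 10, 2016. Earlier: tablet compression finishes.

Tablet compression finishes — 6 August 2016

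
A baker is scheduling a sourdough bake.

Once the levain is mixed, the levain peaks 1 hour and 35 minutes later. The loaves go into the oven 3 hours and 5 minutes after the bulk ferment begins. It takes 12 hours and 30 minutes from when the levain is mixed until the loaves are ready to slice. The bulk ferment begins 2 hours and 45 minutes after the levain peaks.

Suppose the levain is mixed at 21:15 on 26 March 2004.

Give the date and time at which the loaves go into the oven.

The levain is mixed: 21:15 Mar 26, 2004.
The levain peaks: 21:15 Mar 26, 2004 + 1h35m = 22:50 Mar 26, 2004.
The bulk ferment begins: 22:50 Mar 26, 2004 + 2h45m = 01:35 Mar 27, 2004.
The loaves go into the oven: 01:35 Mar 27, 2004 + 3h05m = 04:40 Mar 27, 2004.

04:40 on 27 March 2004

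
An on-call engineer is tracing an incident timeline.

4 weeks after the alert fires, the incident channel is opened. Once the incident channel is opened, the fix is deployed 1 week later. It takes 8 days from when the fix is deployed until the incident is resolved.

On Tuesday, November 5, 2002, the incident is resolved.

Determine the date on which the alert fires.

The incident is resolved: Nov 5, 2002.
The fix is deployed: Nov 5, 2002 − 8 days = Oct 28, 2002.
The incident channel is opened: Oct 28, 2002 − 1 week = Oct 21, 2002.
The alert fires: Oct 21, 2002 − 4 weeks = Sep 23, 2002.

Monday, September 23, 2002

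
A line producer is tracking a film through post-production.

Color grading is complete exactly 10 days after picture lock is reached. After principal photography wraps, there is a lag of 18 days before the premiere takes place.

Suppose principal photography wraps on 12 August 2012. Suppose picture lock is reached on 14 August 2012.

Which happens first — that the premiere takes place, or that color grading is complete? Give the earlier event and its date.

Color grading is complete — 24 August 2012

Principal photography wraps: Aug 12, 2012.
The premiere takes place: Aug 12, 2012 + 18 days = Aug 30, 2012.
Picture lock is reached: Aug 14, 2012.
Color grading is complete: Aug 14, 2012 + 10 days = Aug 24, 2012.
Comparing: the premiere takes place on Aug 30, 2012 vs color grading is complete on Aug 24, 2012. Earlier: color grading is complete.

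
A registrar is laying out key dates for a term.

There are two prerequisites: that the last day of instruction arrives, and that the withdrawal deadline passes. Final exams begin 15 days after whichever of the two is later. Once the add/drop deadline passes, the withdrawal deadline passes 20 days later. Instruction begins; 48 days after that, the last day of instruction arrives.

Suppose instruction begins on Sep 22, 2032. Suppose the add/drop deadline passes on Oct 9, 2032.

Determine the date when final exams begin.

Instruction begins: Sep 22, 2032.
The last day of instruction arrives: Sep 22, 2032 + 48 days = Nov 9, 2032.
The add/drop deadline passes: Oct 9, 2032.
The withdrawal deadline passes: Oct 9, 2032 + 20 days = Oct 29, 2032.
Both prerequisites met — the last day of instruction arrives (Nov 9, 2032), the withdrawal deadline passes (Oct 29, 2032); the later is Nov 9, 2032.
Final exams begin: Nov 9, 2032 + 15 days = Nov 24, 2032.

Nov 24, 2032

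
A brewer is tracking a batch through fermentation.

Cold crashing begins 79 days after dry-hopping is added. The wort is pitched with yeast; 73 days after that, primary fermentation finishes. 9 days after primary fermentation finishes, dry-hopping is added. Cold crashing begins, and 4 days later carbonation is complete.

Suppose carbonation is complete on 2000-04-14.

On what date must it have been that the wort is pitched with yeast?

Carbonation is complete: Apr 14, 2000.
Cold crashing begins: Apr 14, 2000 − 4 days = Apr 10, 2000.
Dry-hopping is added: Apr 10, 2000 − 79 days = Jan 22, 2000.
Primary fermentation finishes: Jan 22, 2000 − 9 days = Jan 13, 2000.
The wort is pitched with yeast: Jan 13, 2000 − 73 days = Nov 1, 1999.

1999-11-01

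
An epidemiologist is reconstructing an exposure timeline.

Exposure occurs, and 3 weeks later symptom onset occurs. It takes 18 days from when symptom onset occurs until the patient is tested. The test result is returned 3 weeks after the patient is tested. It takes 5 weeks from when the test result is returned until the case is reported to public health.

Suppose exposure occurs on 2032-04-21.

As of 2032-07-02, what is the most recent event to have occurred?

The test result is returned

Exposure occurs: Apr 21, 2032.
Symptom onset occurs: Apr 21, 2032 + 3 weeks = May 12, 2032.
The patient is tested: May 12, 2032 + 18 days = May 30, 2032.
The test result is returned: May 30, 2032 + 3 weeks = Jun 20, 2032.
The case is reported to public health: Jun 20, 2032 + 5 weeks = Jul 25, 2032.
Jul 2, 2032 falls between when the test result is returned (Jun 20, 2032) and when the case is reported to public health (Jul 25, 2032).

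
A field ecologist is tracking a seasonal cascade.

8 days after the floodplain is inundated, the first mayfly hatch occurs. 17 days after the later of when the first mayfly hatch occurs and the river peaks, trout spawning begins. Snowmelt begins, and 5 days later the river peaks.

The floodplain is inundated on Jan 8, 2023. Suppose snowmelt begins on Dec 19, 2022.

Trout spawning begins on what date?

Feb 2, 2023

The floodplain is inundated: Jan 8, 2023.
The first mayfly hatch occurs: Jan 8, 2023 + 8 days = Jan 16, 2023.
Snowmelt begins: Dec 19, 2022.
The river peaks: Dec 19, 2022 + 5 days = Dec 24, 2022.
Both prerequisites met — the first mayfly hatch occurs (Jan 16, 2023), the river peaks (Dec 24, 2022); the later is Jan 16, 2023.
Trout spawning begins: Jan 16, 2023 + 17 days = Feb 2, 2023.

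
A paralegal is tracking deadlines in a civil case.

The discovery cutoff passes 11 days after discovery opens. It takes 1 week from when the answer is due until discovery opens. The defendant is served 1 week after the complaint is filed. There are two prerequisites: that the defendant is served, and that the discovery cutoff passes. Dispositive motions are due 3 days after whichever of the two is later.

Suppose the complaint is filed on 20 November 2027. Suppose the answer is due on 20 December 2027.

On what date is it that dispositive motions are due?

The complaint is filed: Nov 20, 2027.
The defendant is served: Nov 20, 2027 + 1 week = Nov 27, 2027.
The answer is due: Dec 20, 2027.
Discovery opens: Dec 20, 2027 + 1 week = Dec 27, 2027.
The discovery cutoff passes: Dec 27, 2027 + 11 days = Jan 7, 2028.
Both prerequisites met — the defendant is served (Nov 27, 2027), the discovery cutoff passes (Jan 7, 2028); the later is Jan 7, 2028.
Dispositive motions are due: Jan 7, 2028 + 3 days = Jan 10, 2028.

10 January 2028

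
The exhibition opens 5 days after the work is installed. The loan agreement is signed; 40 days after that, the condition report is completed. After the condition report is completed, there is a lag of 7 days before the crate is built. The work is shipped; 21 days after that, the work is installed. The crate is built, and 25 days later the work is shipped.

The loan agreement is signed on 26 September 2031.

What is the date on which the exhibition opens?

The loan agreement is signed: Sep 26, 2031.
The condition report is completed: Sep 26, 2031 + 40 days = Nov 5, 2031.
The crate is built: Nov 5, 2031 + 7 days = Nov 12, 2031.
The work is shipped: Nov 12, 2031 + 25 days = Dec 7, 2031.
The work is installed: Dec 7, 2031 + 21 days = Dec 28, 2031.
The exhibition opens: Dec 28, 2031 + 5 days = Jan 2, 2032.

2 January 2032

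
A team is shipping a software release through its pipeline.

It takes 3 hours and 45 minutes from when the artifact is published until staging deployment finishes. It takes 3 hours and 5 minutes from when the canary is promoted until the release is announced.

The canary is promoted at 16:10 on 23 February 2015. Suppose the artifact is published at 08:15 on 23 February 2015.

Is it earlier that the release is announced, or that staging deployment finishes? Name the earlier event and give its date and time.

Staging deployment finishes — 12:00 on 23 February 2015

The canary is promoted: 16:10 Feb 23, 2015.
The release is announced: 16:10 Feb 23, 2015 + 3h05m = 19:15 Feb 23, 2015.
The artifact is published: 08:15 Feb 23, 2015.
Staging deployment finishes: 08:15 Feb 23, 2015 + 3h45m = 12:00 Feb 23, 2015.
Comparing: the release is announced at 19:15 Feb 23, 2015 vs staging deployment finishes at 12:00 Feb 23, 2015. Earlier: staging deployment finishes.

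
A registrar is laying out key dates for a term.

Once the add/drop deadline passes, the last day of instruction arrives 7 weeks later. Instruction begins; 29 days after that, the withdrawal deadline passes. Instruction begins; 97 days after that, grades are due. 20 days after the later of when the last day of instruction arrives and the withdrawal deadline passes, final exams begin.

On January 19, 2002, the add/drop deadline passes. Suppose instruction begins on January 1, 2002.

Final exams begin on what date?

March 29, 2002

The add/drop deadline passes: Jan 19, 2002.
The last day of instruction arrives: Jan 19, 2002 + 7 weeks = Mar 9, 2002.
Instruction begins: Jan 1, 2002.
The withdrawal deadline passes: Jan 1, 2002 + 29 days = Jan 30, 2002.
Both prerequisites met — the last day of instruction arrives (Mar 9, 2002), the withdrawal deadline passes (Jan 30, 2002); the later is Mar 9, 2002.
Final exams begin: Mar 9, 2002 + 20 days = Mar 29, 2002.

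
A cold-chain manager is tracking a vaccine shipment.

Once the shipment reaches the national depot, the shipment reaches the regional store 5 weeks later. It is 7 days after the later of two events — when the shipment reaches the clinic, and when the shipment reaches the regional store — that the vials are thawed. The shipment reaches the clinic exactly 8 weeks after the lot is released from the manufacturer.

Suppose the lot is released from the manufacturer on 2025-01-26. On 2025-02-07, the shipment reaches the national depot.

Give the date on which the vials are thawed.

2025-03-30

The lot is released from the manufacturer: Jan 26, 2025.
The shipment reaches the clinic: Jan 26, 2025 + 8 weeks = Mar 23, 2025.
The shipment reaches the national depot: Feb 7, 2025.
The shipment reaches the regional store: Feb 7, 2025 + 5 weeks = Mar 14, 2025.
Both prerequisites met — the shipment reaches the clinic (Mar 23, 2025), the shipment reaches the regional store (Mar 14, 2025); the later is Mar 23, 2025.
The vials are thawed: Mar 23, 2025 + 7 days = Mar 30, 2025.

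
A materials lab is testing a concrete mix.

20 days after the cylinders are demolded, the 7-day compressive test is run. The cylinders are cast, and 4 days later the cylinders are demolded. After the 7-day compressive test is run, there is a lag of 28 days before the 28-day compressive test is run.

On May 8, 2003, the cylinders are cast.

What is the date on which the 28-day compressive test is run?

June 29, 2003

The cylinders are cast: May 8, 2003.
The cylinders are demolded: May 8, 2003 + 4 days = May 12, 2003.
The 7-day compressive test is run: May 12, 2003 + 20 days = Jun 1, 2003.
The 28-day compressive test is run: Jun 1, 2003 + 28 days = Jun 29, 2003.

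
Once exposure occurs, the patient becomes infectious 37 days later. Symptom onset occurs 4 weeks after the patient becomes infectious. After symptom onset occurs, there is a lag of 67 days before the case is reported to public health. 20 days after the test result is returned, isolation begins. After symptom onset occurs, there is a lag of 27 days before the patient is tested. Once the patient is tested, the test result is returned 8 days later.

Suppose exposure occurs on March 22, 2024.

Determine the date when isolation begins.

Exposure occurs: Mar 22, 2024.
The patient becomes infectious: Mar 22, 2024 + 37 days = Apr 28, 2024.
Symptom onset occurs: Apr 28, 2024 + 4 weeks = May 26, 2024.
The patient is tested: May 26, 2024 + 27 days = Jun 22, 2024.
The test result is returned: Jun 22, 2024 + 8 days = Jun 30, 2024.
Isolation begins: Jun 30, 2024 + 20 days = Jul 20, 2024.

July 20, 2024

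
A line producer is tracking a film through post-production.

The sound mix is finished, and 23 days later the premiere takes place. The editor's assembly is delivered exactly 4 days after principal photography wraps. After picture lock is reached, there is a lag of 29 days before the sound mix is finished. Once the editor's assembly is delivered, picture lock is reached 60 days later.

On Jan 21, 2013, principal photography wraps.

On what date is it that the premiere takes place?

May 17, 2013

Principal photography wraps: Jan 21, 2013.
The editor's assembly is delivered: Jan 21, 2013 + 4 days = Jan 25, 2013.
Picture lock is reached: Jan 25, 2013 + 60 days = Mar 26, 2013.
The sound mix is finished: Mar 26, 2013 + 29 days = Apr 24, 2013.
The premiere takes place: Apr 24, 2013 + 23 days = May 17, 2013.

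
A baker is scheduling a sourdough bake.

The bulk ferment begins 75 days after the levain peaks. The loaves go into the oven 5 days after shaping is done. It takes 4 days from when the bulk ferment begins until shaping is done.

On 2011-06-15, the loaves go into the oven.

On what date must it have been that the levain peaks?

The loaves go into the oven: Jun 15, 2011.
Shaping is done: Jun 15, 2011 − 5 days = Jun 10, 2011.
The bulk ferment begins: Jun 10, 2011 − 4 days = Jun 6, 2011.
The levain peaks: Jun 6, 2011 − 75 days = Mar 23, 2011.

2011-03-23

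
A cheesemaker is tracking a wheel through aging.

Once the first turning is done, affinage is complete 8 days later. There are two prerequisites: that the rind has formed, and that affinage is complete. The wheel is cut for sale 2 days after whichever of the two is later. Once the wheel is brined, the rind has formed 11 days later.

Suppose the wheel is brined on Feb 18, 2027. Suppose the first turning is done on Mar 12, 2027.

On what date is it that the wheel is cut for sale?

Mar 22, 2027

The wheel is brined: Feb 18, 2027.
The rind has formed: Feb 18, 2027 + 11 days = Mar 1, 2027.
The first turning is done: Mar 12, 2027.
Affinage is complete: Mar 12, 2027 + 8 days = Mar 20, 2027.
Both prerequisites met — the rind has formed (Mar 1, 2027), affinage is complete (Mar 20, 2027); the later is Mar 20, 2027.
The wheel is cut for sale: Mar 20, 2027 + 2 days = Mar 22, 2027.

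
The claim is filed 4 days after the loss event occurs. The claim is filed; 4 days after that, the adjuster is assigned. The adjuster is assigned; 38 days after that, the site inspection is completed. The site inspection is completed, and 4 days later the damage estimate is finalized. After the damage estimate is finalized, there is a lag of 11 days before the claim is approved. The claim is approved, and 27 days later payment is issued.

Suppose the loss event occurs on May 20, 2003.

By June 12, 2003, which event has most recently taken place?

The loss event occurs: May 20, 2003.
The claim is filed: May 20, 2003 + 4 days = May 24, 2003.
The adjuster is assigned: May 24, 2003 + 4 days = May 28, 2003.
The site inspection is completed: May 28, 2003 + 38 days = Jul 5, 2003.
The damage estimate is finalized: Jul 5, 2003 + 4 days = Jul 9, 2003.
The claim is approved: Jul 9, 2003 + 11 days = Jul 20, 2003.
Payment is issued: Jul 20, 2003 + 27 days = Aug 16, 2003.
Jun 12, 2003 falls between when the adjuster is assigned (May 28, 2003) and when the site inspection is completed (Jul 5, 2003).

The adjuster is assigned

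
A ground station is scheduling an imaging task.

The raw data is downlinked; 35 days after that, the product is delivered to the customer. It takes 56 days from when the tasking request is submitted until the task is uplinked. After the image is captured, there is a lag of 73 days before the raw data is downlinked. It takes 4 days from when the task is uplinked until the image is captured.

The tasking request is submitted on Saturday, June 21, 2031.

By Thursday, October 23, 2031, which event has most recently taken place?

The image is captured

The tasking request is submitted: Jun 21, 2031.
The task is uplinked: Jun 21, 2031 + 56 days = Aug 16, 2031.
The image is captured: Aug 16, 2031 + 4 days = Aug 20, 2031.
The raw data is downlinked: Aug 20, 2031 + 73 days = Nov 1, 2031.
The product is delivered to the customer: Nov 1, 2031 + 35 days = Dec 6, 2031.
Oct 23, 2031 falls between when the image is captured (Aug 20, 2031) and when the raw data is downlinked (Nov 1, 2031).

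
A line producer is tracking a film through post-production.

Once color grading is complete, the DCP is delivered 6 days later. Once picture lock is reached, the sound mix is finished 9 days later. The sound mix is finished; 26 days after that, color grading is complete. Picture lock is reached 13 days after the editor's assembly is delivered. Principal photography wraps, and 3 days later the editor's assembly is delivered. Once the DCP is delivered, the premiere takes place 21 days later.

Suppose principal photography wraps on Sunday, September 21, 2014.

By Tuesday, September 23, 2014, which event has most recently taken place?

Principal photography wraps

Principal photography wraps: Sep 21, 2014.
The editor's assembly is delivered: Sep 21, 2014 + 3 days = Sep 24, 2014.
Picture lock is reached: Sep 24, 2014 + 13 days = Oct 7, 2014.
The sound mix is finished: Oct 7, 2014 + 9 days = Oct 16, 2014.
Color grading is complete: Oct 16, 2014 + 26 days = Nov 11, 2014.
The DCP is delivered: Nov 11, 2014 + 6 days = Nov 17, 2014.
The premiere takes place: Nov 17, 2014 + 21 days = Dec 8, 2014.
Sep 23, 2014 falls between when principal photography wraps (Sep 21, 2014) and when the editor's assembly is delivered (Sep 24, 2014).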